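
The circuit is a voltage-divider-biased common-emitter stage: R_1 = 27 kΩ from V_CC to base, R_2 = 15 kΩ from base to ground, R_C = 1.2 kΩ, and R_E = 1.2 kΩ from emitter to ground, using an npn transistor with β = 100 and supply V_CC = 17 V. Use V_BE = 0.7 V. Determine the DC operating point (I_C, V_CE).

Thevenize the base divider: V_Th = V_CC·R_2/(R_1+R_2) = 17×15/42 = 6.07 V, R_Th = R_1‖R_2 = 9.64 kΩ.
Base-emitter loop: V_Th = I_B·R_Th + V_BE + (β+1)I_B·R_E, so I_B = (6.07 − 0.7) / (9.64 + 101×1.2) = 0.0411 mA.
I_C = β·I_B = 100×0.0411 = 4.11 mA, and I_E = (β+1)I_B = 4.15 mA.
V_CE = V_CC − I_C·R_C − I_E·R_E = 17 − 4.11×1.2 − 4.15×1.2 = 7.1 V.
V_CE = 7.1 V > 0.2 V confirms active-region operation.

I_C ≈ 4.1 mA, V_CE ≈ 7.1 V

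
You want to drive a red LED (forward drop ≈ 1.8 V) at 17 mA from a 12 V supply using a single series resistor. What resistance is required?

R ≈ 0.6 kΩ

The resistor drops V_S − V_D = 12 − 1.8 = 10.2 V at 17 mA.
R = 10.2 V / 17 mA = 0.6 kΩ.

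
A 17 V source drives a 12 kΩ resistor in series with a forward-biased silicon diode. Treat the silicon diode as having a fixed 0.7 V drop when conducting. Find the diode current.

I ≈ 1.4 mA

KVL around the loop: 17 = V_D + I·R = 0.7 + I × 12 kΩ.
So I = (17 − 0.7) / 12 kΩ = 16.3 / 12 = 1.36 mA.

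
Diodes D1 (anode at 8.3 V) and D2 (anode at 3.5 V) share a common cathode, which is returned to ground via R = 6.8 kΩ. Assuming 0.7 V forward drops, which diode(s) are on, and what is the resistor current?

Only D1 conducts; I_R ≈ 1.1 mA

Assume both conduct. Then node N would need to be at both 8.3−0.7 = 7.6 V and 3.5−0.7 = 2.8 V, which is impossible.
Assume only D1 conducts: V_N = 8.3 − 0.7 = 7.6 V, so I_R = 7.6/6.8 = 1.12 mA.
Check D2: its anode-to-cathode voltage is 3.5 − 7.6 = -4.1 V < 0.7 V, so it is off. The assumption is consistent.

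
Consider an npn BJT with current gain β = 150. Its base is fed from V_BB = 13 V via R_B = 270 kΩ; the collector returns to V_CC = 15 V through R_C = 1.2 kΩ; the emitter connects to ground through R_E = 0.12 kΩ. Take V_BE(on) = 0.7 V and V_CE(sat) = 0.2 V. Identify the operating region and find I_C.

Assume active. Base-emitter loop: I_B = (V_BB − V_BE)/(R_B + (β+1)R_E) = (13 − 0.7)/(270 + 151×0.12) = 0.0427 mA.
I_C = β·I_B = 150×0.0427 = 6.4 mA.
V_CE = V_CC − I_C·R_C − I_E·R_E = 15 − 6.4×1.2 − 6.45×0.12 = 6.54 V > V_CE(sat), so the active-region assumption holds.

active; I_C ≈ 6.4 mA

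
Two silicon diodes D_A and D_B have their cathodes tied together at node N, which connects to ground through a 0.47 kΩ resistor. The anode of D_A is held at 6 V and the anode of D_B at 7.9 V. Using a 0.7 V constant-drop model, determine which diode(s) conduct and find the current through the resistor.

Only D_B conducts; I_R ≈ 15 mA

Assume both conduct. Then node N would need to be at both 6−0.7 = 5.3 V and 7.9−0.7 = 7.2 V, which is impossible.
Assume only D_B conducts: V_N = 7.9 − 0.7 = 7.2 V, so I_R = 7.2/0.47 = 15.3 mA.
Check D_A: its anode-to-cathode voltage is 6 − 7.2 = -1.2 V < 0.7 V, so it is off. The assumption is consistent.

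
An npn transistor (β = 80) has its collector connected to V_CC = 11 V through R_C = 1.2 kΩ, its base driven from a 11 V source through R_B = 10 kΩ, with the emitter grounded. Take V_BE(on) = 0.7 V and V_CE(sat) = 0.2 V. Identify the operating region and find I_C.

Assume active: I_B = (11 − 0.7)/10 = 1.03 mA, giving I_C = β·I_B = 82.4 mA.
But then V_CE = 11 − 82.4×1.2 = -87.9 V < V_CE(sat) = 0.2 V — impossible in the active region.
So the transistor is saturated. With V_CE = 0.2 V, I_C = (V_CC − 0.2)/R_C = 10.8/1.2 = 9 mA.
Check: β·I_B = 82.4 mA > I_C = 9 mA, confirming saturation.

saturation; I_C ≈ 9 mA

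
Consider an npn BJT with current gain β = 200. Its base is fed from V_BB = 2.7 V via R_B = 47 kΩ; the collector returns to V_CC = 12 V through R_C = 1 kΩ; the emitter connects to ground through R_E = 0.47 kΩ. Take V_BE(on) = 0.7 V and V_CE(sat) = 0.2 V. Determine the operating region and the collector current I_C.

active; I_C ≈ 2.8 mA

Assume active. Base-emitter loop: I_B = (V_BB − V_BE)/(R_B + (β+1)R_E) = (2.7 − 0.7)/(47 + 201×0.47) = 0.0141 mA.
I_C = β·I_B = 200×0.0141 = 2.83 mA.
V_CE = V_CC − I_C·R_C − I_E·R_E = 12 − 2.83×1 − 2.84×0.47 = 7.84 V > V_CE(sat), so the active-region assumption holds.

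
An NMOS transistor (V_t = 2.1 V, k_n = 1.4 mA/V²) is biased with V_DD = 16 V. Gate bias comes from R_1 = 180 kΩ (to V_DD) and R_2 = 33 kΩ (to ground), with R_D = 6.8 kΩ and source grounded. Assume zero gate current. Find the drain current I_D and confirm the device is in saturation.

V_G = V_DD·R_2/(R_1+R_2) = 16×33/213 = 2.48 V. With the source grounded, V_GS = V_G = 2.48 V.
Assume saturation: I_D = (k_n/2)(V_GS − V_t)² = (1.4/2)×(2.48 − 2.1)² = 0.7×0.379² = 0.1 mA.
V_DS = V_DD − I_D·R_D = 16 − 0.1×6.8 = 15.3 V.
Saturation requires V_DS ≥ V_GS − V_t = 0.379 V; 15.3 ≥ 0.379 ✓.

I_D ≈ 0.1 mA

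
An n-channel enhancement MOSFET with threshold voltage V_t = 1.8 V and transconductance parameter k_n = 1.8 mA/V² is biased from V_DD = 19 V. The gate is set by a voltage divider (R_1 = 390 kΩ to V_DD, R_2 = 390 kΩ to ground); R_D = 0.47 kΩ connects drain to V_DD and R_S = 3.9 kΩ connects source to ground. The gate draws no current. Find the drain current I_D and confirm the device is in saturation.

I_D ≈ 1.6 mA

V_G = V_DD·R_2/(R_1+R_2) = 19×390/780 = 9.5 V.
Assume saturation: I_D = (k_n/2)(V_GS − V_t)² with V_GS = V_G − I_D·R_S = 9.5 − 3.9·I_D.
Substituting gives 13.7·I_D² − 55.1·I_D + 53.4 = 0, with roots I_D = 1.63 or 2.39 mA.
The root I_D = 2.39 mA gives V_GS = 0.17 V ≤ V_t, so take I_D = 1.63 mA.
Then V_GS = 3.15 V and V_DS = V_DD − I_D(R_D+R_S) = 19 − 1.63×4.37 = 11.9 V.
Saturation requires V_DS ≥ V_GS − V_t = 1.35 V; 11.9 ≥ 1.35 ✓.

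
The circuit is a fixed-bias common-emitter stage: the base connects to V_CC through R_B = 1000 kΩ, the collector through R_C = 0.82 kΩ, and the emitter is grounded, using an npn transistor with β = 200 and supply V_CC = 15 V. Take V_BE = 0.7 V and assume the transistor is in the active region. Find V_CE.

Base loop: V_CC = I_B·R_B + V_BE, so I_B = (15 − 0.7)/1000 kΩ = 0.0143 mA.
In the active region I_C = β·I_B = 200 × 0.0143 = 2.86 mA.
Collector loop: V_CE = V_CC − I_C·R_C = 15 − 2.86×0.82 = 12.7 V.
Since V_CE = 12.7 V > V_CE(sat) ≈ 0.2 V, the transistor is in the active region as assumed.

V_CE ≈ 13 V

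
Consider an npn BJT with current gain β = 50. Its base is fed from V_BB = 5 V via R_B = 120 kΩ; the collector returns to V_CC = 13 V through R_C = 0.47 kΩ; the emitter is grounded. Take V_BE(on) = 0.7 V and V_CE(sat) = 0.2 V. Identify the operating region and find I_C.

active; I_C ≈ 1.8 mA

Assume active. Base-emitter loop: I_B = (V_BB − V_BE)/R_B = (5 − 0.7)/120 = 0.0358 mA.
I_C = β·I_B = 50×0.0358 = 1.79 mA.
V_CE = V_CC − I_C·R_C = 13 − 1.79×0.47 = 12.2 V > V_CE(sat), so the active-region assumption holds.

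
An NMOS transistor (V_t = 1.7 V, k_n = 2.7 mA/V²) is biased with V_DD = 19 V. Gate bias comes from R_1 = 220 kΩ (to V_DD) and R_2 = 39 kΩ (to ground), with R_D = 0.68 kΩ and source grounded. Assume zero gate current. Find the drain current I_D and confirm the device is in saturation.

I_D ≈ 1.8 mA

V_G = V_DD·R_2/(R_1+R_2) = 19×39/259 = 2.86 V. With the source grounded, V_GS = V_G = 2.86 V.
Assume saturation: I_D = (k_n/2)(V_GS − V_t)² = (2.7/2)×(2.86 − 1.7)² = 1.35×1.16² = 1.82 mA.
V_DS = V_DD − I_D·R_D = 19 − 1.82×0.68 = 17.8 V.
Saturation requires V_DS ≥ V_GS − V_t = 1.16 V; 17.8 ≥ 1.16 ✓.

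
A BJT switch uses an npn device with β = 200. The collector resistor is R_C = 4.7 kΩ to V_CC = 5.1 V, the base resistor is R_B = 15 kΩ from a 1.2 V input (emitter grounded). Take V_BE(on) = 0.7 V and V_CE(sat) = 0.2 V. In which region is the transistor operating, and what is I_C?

Assume active: I_B = (1.2 − 0.7)/15 = 0.0333 mA, giving I_C = β·I_B = 6.67 mA.
But then V_CE = 5.1 − 6.67×4.7 = -26.2 V < V_CE(sat) = 0.2 V — impossible in the active region.
So the transistor is saturated. With V_CE = 0.2 V, I_C = (V_CC − 0.2)/R_C = 4.9/4.7 = 1.04 mA.
Check: β·I_B = 6.67 mA > I_C = 1.04 mA, confirming saturation.

saturation; I_C ≈ 1 mA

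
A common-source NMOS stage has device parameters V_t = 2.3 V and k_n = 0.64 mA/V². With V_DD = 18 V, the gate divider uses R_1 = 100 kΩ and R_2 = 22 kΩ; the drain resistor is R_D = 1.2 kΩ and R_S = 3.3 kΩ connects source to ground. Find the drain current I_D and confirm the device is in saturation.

I_D ≈ 0.11 mA

V_G = V_DD·R_2/(R_1+R_2) = 18×22/122 = 3.25 V.
Assume saturation: I_D = (k_n/2)(V_GS − V_t)² with V_GS = V_G − I_D·R_S = 3.25 − 3.3·I_D.
Substituting gives 3.48·I_D² − 3·I_D + 0.286 = 0, with roots I_D = 0.109 or 0.751 mA.
The root I_D = 0.751 mA gives V_GS = 0.768 V ≤ V_t, so take I_D = 0.109 mA.
Then V_GS = 2.88 V and V_DS = V_DD − I_D(R_D+R_S) = 18 − 0.109×4.5 = 17.5 V.
Saturation requires V_DS ≥ V_GS − V_t = 0.585 V; 17.5 ≥ 0.585 ✓.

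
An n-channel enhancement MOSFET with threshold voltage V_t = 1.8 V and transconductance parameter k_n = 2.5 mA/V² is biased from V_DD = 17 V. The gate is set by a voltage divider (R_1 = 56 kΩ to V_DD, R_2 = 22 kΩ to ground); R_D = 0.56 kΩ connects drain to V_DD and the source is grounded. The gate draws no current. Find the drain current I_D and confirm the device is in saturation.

I_D ≈ 11 mA

V_G = V_DD·R_2/(R_1+R_2) = 17×22/78 = 4.79 V. With the source grounded, V_GS = V_G = 4.79 V.
Assume saturation: I_D = (k_n/2)(V_GS − V_t)² = (2.5/2)×(4.79 − 1.8)² = 1.25×2.99² = 11.2 mA.
V_DS = V_DD − I_D·R_D = 17 − 11.2×0.56 = 10.7 V.
Saturation requires V_DS ≥ V_GS − V_t = 2.99 V; 10.7 ≥ 2.99 ✓.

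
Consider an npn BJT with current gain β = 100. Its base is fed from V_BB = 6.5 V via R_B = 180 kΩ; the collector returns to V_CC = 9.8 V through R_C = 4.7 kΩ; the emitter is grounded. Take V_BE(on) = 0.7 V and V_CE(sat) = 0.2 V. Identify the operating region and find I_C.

Assume active: I_B = (6.5 − 0.7)/180 = 0.0322 mA, giving I_C = β·I_B = 3.22 mA.
But then V_CE = 9.8 − 3.22×4.7 = -5.34 V < V_CE(sat) = 0.2 V — impossible in the active region.
So the transistor is saturated. With V_CE = 0.2 V, I_C = (V_CC − 0.2)/R_C = 9.6/4.7 = 2.04 mA.
Check: β·I_B = 3.22 mA > I_C = 2.04 mA, confirming saturation.

saturation; I_C ≈ 2 mA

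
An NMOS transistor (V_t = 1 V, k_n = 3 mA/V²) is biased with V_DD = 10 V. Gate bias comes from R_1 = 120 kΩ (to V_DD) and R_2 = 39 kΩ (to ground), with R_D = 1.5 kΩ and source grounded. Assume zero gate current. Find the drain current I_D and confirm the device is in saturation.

I_D ≈ 3.2 mA

V_G = V_DD·R_2/(R_1+R_2) = 10×39/159 = 2.45 V. With the source grounded, V_GS = V_G = 2.45 V.
Assume saturation: I_D = (k_n/2)(V_GS − V_t)² = (3/2)×(2.45 − 1)² = 1.5×1.45² = 3.17 mA.
V_DS = V_DD − I_D·R_D = 10 − 3.17×1.5 = 5.25 V.
Saturation requires V_DS ≥ V_GS − V_t = 1.45 V; 5.25 ≥ 1.45 ✓.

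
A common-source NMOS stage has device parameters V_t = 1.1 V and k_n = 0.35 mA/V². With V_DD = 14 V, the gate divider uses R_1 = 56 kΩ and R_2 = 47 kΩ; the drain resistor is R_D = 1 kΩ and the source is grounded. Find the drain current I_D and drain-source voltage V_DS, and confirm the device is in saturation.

V_G = V_DD·R_2/(R_1+R_2) = 14×47/103 = 6.39 V. With the source grounded, V_GS = V_G = 6.39 V.
Assume saturation: I_D = (k_n/2)(V_GS − V_t)² = (0.35/2)×(6.39 − 1.1)² = 0.175×5.29² = 4.89 mA.
V_DS = V_DD − I_D·R_D = 14 − 4.89×1 = 9.11 V.
Saturation requires V_DS ≥ V_GS − V_t = 5.29 V; 9.11 ≥ 5.29 ✓.

I_D ≈ 4.9 mA, V_DS ≈ 9.1 V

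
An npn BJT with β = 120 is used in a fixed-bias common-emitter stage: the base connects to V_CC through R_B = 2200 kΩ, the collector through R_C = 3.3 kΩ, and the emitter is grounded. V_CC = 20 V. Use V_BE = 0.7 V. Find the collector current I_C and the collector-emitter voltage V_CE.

I_C ≈ 1.1 mA, V_CE ≈ 17 V

Base loop: V_CC = I_B·R_B + V_BE, so I_B = (20 − 0.7)/2200 kΩ = 0.00877 mA.
In the active region I_C = β·I_B = 120 × 0.00877 = 1.05 mA.
Collector loop: V_CE = V_CC − I_C·R_C = 20 − 1.05×3.3 = 16.5 V.
Since V_CE = 16.5 V > V_CE(sat) ≈ 0.2 V, the transistor is in the active region as assumed.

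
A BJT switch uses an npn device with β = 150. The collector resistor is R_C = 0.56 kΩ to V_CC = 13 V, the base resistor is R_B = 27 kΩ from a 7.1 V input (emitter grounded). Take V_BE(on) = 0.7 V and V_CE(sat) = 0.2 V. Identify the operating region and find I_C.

Assume active: I_B = (7.1 − 0.7)/27 = 0.237 mA, giving I_C = β·I_B = 35.6 mA.
But then V_CE = 13 − 35.6×0.56 = -6.91 V < V_CE(sat) = 0.2 V — impossible in the active region.
So the transistor is saturated. With V_CE = 0.2 V, I_C = (V_CC − 0.2)/R_C = 12.8/0.56 = 22.9 mA.
Check: β·I_B = 35.6 mA > I_C = 22.9 mA, confirming saturation.

saturation; I_C ≈ 23 mA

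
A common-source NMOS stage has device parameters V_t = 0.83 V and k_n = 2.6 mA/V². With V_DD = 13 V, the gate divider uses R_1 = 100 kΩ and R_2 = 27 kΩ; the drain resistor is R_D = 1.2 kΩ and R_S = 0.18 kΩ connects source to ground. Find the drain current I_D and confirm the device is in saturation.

I_D ≈ 2.7 mA

V_G = V_DD·R_2/(R_1+R_2) = 13×27/127 = 2.76 V.
Assume saturation: I_D = (k_n/2)(V_GS − V_t)² with V_GS = V_G − I_D·R_S = 2.76 − 0.18·I_D.
Substituting gives 0.0421·I_D² − 1.91·I_D + 4.86 = 0, with roots I_D = 2.71 or 42.5 mA.
The root I_D = 42.5 mA gives V_GS = -4.89 V ≤ V_t, so take I_D = 2.71 mA.
Then V_GS = 2.28 V and V_DS = V_DD − I_D(R_D+R_S) = 13 − 2.71×1.38 = 9.25 V.
Saturation requires V_DS ≥ V_GS − V_t = 1.45 V; 9.25 ≥ 1.45 ✓.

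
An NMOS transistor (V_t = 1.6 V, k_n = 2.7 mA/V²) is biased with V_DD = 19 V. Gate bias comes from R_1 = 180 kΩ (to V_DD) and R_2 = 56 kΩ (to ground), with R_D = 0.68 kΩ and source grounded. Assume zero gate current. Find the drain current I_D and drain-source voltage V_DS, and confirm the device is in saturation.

I_D ≈ 11 mA, V_DS ≈ 11 V

V_G = V_DD·R_2/(R_1+R_2) = 19×56/236 = 4.51 V. With the source grounded, V_GS = V_G = 4.51 V.
Assume saturation: I_D = (k_n/2)(V_GS − V_t)² = (2.7/2)×(4.51 − 1.6)² = 1.35×2.91² = 11.4 mA.
V_DS = V_DD − I_D·R_D = 19 − 11.4×0.68 = 11.2 V.
Saturation requires V_DS ≥ V_GS − V_t = 2.91 V; 11.2 ≥ 2.91 ✓.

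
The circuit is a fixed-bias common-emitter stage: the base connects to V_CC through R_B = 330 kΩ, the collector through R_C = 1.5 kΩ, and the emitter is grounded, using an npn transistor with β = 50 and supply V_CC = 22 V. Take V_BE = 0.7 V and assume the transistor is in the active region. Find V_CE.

Base loop: V_CC = I_B·R_B + V_BE, so I_B = (22 − 0.7)/330 kΩ = 0.0645 mA.
In the active region I_C = β·I_B = 50 × 0.0645 = 3.23 mA.
Collector loop: V_CE = V_CC − I_C·R_C = 22 − 3.23×1.5 = 17.2 V.
Since V_CE = 17.2 V > V_CE(sat) ≈ 0.2 V, the transistor is in the active region as assumed.

V_CE ≈ 17 V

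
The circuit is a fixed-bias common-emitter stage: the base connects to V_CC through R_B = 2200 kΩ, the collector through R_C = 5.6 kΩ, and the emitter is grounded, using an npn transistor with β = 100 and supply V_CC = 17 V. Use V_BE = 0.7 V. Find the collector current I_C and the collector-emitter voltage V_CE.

Base loop: V_CC = I_B·R_B + V_BE, so I_B = (17 − 0.7)/2200 kΩ = 0.00741 mA.
In the active region I_C = β·I_B = 100 × 0.00741 = 0.741 mA.
Collector loop: V_CE = V_CC − I_C·R_C = 17 − 0.741×5.6 = 12.9 V.
Since V_CE = 12.9 V > V_CE(sat) ≈ 0.2 V, the transistor is in the active region as assumed.

I_C ≈ 0.74 mA, V_CE ≈ 13 V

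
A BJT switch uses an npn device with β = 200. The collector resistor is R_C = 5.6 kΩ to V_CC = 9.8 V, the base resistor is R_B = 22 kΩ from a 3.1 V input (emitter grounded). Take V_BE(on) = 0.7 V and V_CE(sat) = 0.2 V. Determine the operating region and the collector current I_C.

saturation; I_C ≈ 1.7 mA

Assume active: I_B = (3.1 − 0.7)/22 = 0.109 mA, giving I_C = β·I_B = 21.8 mA.
But then V_CE = 9.8 − 21.8×5.6 = -112 V < V_CE(sat) = 0.2 V — impossible in the active region.
So the transistor is saturated. With V_CE = 0.2 V, I_C = (V_CC − 0.2)/R_C = 9.6/5.6 = 1.71 mA.
Check: β·I_B = 21.8 mA > I_C = 1.71 mA, confirming saturation.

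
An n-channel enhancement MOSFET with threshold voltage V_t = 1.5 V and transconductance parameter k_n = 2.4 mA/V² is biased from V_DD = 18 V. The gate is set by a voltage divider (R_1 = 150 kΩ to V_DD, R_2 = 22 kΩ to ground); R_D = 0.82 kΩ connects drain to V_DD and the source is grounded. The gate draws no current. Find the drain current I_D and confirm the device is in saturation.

I_D ≈ 0.77 mA

V_G = V_DD·R_2/(R_1+R_2) = 18×22/172 = 2.3 V. With the source grounded, V_GS = V_G = 2.3 V.
Assume saturation: I_D = (k_n/2)(V_GS − V_t)² = (2.4/2)×(2.3 − 1.5)² = 1.2×0.802² = 0.772 mA.
V_DS = V_DD − I_D·R_D = 18 − 0.772×0.82 = 17.4 V.
Saturation requires V_DS ≥ V_GS − V_t = 0.802 V; 17.4 ≥ 0.802 ✓.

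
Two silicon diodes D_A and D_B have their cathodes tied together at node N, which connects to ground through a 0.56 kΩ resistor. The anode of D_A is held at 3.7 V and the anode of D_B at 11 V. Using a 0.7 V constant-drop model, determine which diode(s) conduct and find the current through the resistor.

Only D_B conducts; I_R ≈ 18 mA

Assume both conduct. Then node N would need to be at both 3.7−0.7 = 3 V and 11−0.7 = 10.3 V, which is impossible.
Assume only D_B conducts: V_N = 11 − 0.7 = 10.3 V, so I_R = 10.3/0.56 = 18.4 mA.
Check D_A: its anode-to-cathode voltage is 3.7 − 10.3 = -6.6 V < 0.7 V, so it is off. The assumption is consistent.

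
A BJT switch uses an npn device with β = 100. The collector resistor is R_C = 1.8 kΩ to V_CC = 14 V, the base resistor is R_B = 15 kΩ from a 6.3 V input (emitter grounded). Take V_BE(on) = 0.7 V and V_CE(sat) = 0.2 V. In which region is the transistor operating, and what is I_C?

saturation; I_C ≈ 7.7 mA

Assume active: I_B = (6.3 − 0.7)/15 = 0.373 mA, giving I_C = β·I_B = 37.3 mA.
But then V_CE = 14 − 37.3×1.8 = -53.2 V < V_CE(sat) = 0.2 V — impossible in the active region.
So the transistor is saturated. With V_CE = 0.2 V, I_C = (V_CC − 0.2)/R_C = 13.8/1.8 = 7.67 mA.
Check: β·I_B = 37.3 mA > I_C = 7.67 mA, confirming saturation.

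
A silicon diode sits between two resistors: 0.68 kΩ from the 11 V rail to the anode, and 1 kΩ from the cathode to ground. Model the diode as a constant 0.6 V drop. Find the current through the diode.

I ≈ 6.2 mA

The two resistors are in series with the diode, so KVL gives 11 = I·0.68 + 0.6 + I·1.
I = (11 − 0.6) / (0.68 + 1) kΩ = 10.4 / 1.68 = 6.19 mA.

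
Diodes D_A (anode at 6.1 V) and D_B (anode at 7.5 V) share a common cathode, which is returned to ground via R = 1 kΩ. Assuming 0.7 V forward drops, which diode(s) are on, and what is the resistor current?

Only D_B conducts; I_R ≈ 6.8 mA

Assume both conduct. Then node N would need to be at both 6.1−0.7 = 5.4 V and 7.5−0.7 = 6.8 V, which is impossible.
Assume only D_B conducts: V_N = 7.5 − 0.7 = 6.8 V, so I_R = 6.8/1 = 6.8 mA.
Check D_A: its anode-to-cathode voltage is 6.1 − 6.8 = -0.7 V < 0.7 V, so it is off. The assumption is consistent.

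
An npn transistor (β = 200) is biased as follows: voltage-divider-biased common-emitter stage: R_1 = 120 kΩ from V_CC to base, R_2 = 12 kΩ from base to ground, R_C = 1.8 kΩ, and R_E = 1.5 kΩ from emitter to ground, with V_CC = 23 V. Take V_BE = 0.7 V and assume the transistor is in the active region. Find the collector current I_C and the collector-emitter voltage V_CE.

Thevenize the base divider: V_Th = V_CC·R_2/(R_1+R_2) = 23×12/132 = 2.09 V, R_Th = R_1‖R_2 = 10.9 kΩ.
Base-emitter loop: V_Th = I_B·R_Th + V_BE + (β+1)I_B·R_E, so I_B = (2.09 − 0.7) / (10.9 + 201×1.5) = 0.00445 mA.
I_C = β·I_B = 200×0.00445 = 0.89 mA, and I_E = (β+1)I_B = 0.895 mA.
V_CE = V_CC − I_C·R_C − I_E·R_E = 23 − 0.89×1.8 − 0.895×1.5 = 20.1 V.
V_CE = 20.1 V > 0.2 V confirms active-region operation.

I_C ≈ 0.89 mA, V_CE ≈ 20 V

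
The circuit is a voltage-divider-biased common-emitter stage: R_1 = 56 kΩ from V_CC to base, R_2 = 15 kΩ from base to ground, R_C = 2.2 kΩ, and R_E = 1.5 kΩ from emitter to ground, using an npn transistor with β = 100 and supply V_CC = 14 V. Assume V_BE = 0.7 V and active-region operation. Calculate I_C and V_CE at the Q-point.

Thevenize the base divider: V_Th = V_CC·R_2/(R_1+R_2) = 14×15/71 = 2.96 V, R_Th = R_1‖R_2 = 11.8 kΩ.
Base-emitter loop: V_Th = I_B·R_Th + V_BE + (β+1)I_B·R_E, so I_B = (2.96 − 0.7) / (11.8 + 101×1.5) = 0.0138 mA.
I_C = β·I_B = 100×0.0138 = 1.38 mA, and I_E = (β+1)I_B = 1.4 mA.
V_CE = V_CC − I_C·R_C − I_E·R_E = 14 − 1.38×2.2 − 1.4×1.5 = 8.86 V.
V_CE = 8.86 V > 0.2 V confirms active-region operation.

I_C ≈ 1.4 mA, V_CE ≈ 8.9 V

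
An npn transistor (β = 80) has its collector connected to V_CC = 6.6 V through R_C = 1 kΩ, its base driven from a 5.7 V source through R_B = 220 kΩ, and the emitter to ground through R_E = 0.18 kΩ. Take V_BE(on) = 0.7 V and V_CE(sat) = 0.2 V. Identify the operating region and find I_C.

active; I_C ≈ 1.7 mA

Assume active. Base-emitter loop: I_B = (V_BB − V_BE)/(R_B + (β+1)R_E) = (5.7 − 0.7)/(220 + 81×0.18) = 0.0213 mA.
I_C = β·I_B = 80×0.0213 = 1.71 mA.
V_CE = V_CC − I_C·R_C − I_E·R_E = 6.6 − 1.71×1 − 1.73×0.18 = 4.58 V > V_CE(sat), so the active-region assumption holds.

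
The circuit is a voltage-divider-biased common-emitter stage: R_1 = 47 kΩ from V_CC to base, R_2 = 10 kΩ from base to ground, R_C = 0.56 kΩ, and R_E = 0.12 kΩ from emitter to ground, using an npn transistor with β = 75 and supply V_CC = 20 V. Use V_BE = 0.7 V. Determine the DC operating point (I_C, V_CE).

Thevenize the base divider: V_Th = V_CC·R_2/(R_1+R_2) = 20×10/57 = 3.51 V, R_Th = R_1‖R_2 = 8.25 kΩ.
Base-emitter loop: V_Th = I_B·R_Th + V_BE + (β+1)I_B·R_E, so I_B = (3.51 − 0.7) / (8.25 + 76×0.12) = 0.162 mA.
I_C = β·I_B = 75×0.162 = 12.1 mA, and I_E = (β+1)I_B = 12.3 mA.
V_CE = V_CC − I_C·R_C − I_E·R_E = 20 − 12.1×0.56 − 12.3×0.12 = 11.7 V.
V_CE = 11.7 V > 0.2 V confirms active-region operation.

I_C ≈ 12 mA, V_CE ≈ 12 V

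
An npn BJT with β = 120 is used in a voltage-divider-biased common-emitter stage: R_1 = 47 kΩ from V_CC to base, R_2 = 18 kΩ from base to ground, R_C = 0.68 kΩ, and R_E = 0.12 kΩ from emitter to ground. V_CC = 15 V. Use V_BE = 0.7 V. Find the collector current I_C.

Thevenize the base divider: V_Th = V_CC·R_2/(R_1+R_2) = 15×18/65 = 4.15 V, R_Th = R_1‖R_2 = 13 kΩ.
Base-emitter loop: V_Th = I_B·R_Th + V_BE + (β+1)I_B·R_E, so I_B = (4.15 − 0.7) / (13 + 121×0.12) = 0.125 mA.
I_C = β·I_B = 120×0.125 = 15.1 mA, and I_E = (β+1)I_B = 15.2 mA.
V_CE = V_CC − I_C·R_C − I_E·R_E = 15 − 15.1×0.68 − 15.2×0.12 = 2.94 V.
V_CE = 2.94 V > 0.2 V confirms active-region operation.

I_C ≈ 15 mA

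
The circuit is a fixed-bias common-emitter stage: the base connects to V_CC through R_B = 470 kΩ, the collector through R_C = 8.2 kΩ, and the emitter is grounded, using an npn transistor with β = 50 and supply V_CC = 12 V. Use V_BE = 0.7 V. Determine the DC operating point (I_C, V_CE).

Base loop: V_CC = I_B·R_B + V_BE, so I_B = (12 − 0.7)/470 kΩ = 0.024 mA.
In the active region I_C = β·I_B = 50 × 0.024 = 1.2 mA.
Collector loop: V_CE = V_CC − I_C·R_C = 12 − 1.2×8.2 = 2.14 V.
Since V_CE = 2.14 V > V_CE(sat) ≈ 0.2 V, the transistor is in the active region as assumed.

I_C ≈ 1.2 mA, V_CE ≈ 2.1 V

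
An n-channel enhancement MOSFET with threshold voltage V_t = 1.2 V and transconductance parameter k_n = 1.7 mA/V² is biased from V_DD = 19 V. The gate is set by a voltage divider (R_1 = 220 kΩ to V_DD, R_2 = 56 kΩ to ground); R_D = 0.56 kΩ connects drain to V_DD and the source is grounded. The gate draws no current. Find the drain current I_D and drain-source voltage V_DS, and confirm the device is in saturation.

I_D ≈ 6 mA, V_DS ≈ 16 V

V_G = V_DD·R_2/(R_1+R_2) = 19×56/276 = 3.86 V. With the source grounded, V_GS = V_G = 3.86 V.
Assume saturation: I_D = (k_n/2)(V_GS − V_t)² = (1.7/2)×(3.86 − 1.2)² = 0.85×2.66² = 5.99 mA.
V_DS = V_DD − I_D·R_D = 19 − 5.99×0.56 = 15.6 V.
Saturation requires V_DS ≥ V_GS − V_t = 2.66 V; 15.6 ≥ 2.66 ✓.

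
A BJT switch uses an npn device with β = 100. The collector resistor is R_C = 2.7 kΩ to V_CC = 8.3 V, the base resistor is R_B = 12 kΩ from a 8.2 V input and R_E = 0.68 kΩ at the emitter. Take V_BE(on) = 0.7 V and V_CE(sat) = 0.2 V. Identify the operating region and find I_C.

saturation; I_C ≈ 2.3 mA

Assume active: I_B = (8.2 − 0.7)/(12 + 101×0.68) = 0.093 mA, I_C = β·I_B = 9.3 mA.
Then V_CE = 8.3 − 9.3×2.7 − 9.39×0.68 = -23.2 V < 0.2 V — the active assumption fails.
Re-solve with V_CE = 0.2 V. KCL at the emitter: V_E/R_E = (V_BB−0.7−V_E)/R_B + (V_CC−0.2−V_E)/R_C, giving V_E = 1.88 V.
I_C = (V_CC − 0.2 − V_E)/R_C = (8.1 − 1.88)/2.7 = 2.3 mA.
Check: I_B = (7.5 − 1.88)/12 = 0.468 mA, and β·I_B = 46.8 mA > I_C, confirming saturation.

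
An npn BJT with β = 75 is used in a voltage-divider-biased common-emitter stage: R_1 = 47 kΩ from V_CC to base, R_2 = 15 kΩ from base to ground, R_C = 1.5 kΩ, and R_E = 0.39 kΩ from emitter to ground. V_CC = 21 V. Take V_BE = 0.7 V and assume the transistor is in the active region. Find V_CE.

Thevenize the base divider: V_Th = V_CC·R_2/(R_1+R_2) = 21×15/62 = 5.08 V, R_Th = R_1‖R_2 = 11.4 kΩ.
Base-emitter loop: V_Th = I_B·R_Th + V_BE + (β+1)I_B·R_E, so I_B = (5.08 − 0.7) / (11.4 + 76×0.39) = 0.107 mA.
I_C = β·I_B = 75×0.107 = 8.01 mA, and I_E = (β+1)I_B = 8.12 mA.
V_CE = V_CC − I_C·R_C − I_E·R_E = 21 − 8.01×1.5 − 8.12×0.39 = 5.82 V.
V_CE = 5.82 V > 0.2 V confirms active-region operation.

V_CE ≈ 5.8 V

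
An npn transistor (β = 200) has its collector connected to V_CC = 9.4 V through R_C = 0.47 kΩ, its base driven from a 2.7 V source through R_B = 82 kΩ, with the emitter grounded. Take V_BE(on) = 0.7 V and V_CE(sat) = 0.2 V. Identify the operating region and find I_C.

active; I_C ≈ 4.9 mA

Assume active. Base-emitter loop: I_B = (V_BB − V_BE)/R_B = (2.7 − 0.7)/82 = 0.0244 mA.
I_C = β·I_B = 200×0.0244 = 4.88 mA.
V_CE = V_CC − I_C·R_C = 9.4 − 4.88×0.47 = 7.11 V > V_CE(sat), so the active-region assumption holds.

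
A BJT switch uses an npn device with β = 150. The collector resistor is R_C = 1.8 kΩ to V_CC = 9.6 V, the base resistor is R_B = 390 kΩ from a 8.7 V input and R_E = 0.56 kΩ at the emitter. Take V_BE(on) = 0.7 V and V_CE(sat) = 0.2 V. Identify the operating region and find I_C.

active; I_C ≈ 2.5 mA

Assume active. Base-emitter loop: I_B = (V_BB − V_BE)/(R_B + (β+1)R_E) = (8.7 − 0.7)/(390 + 151×0.56) = 0.0169 mA.
I_C = β·I_B = 150×0.0169 = 2.53 mA.
V_CE = V_CC − I_C·R_C − I_E·R_E = 9.6 − 2.53×1.8 − 2.55×0.56 = 3.62 V > V_CE(sat), so the active-region assumption holds.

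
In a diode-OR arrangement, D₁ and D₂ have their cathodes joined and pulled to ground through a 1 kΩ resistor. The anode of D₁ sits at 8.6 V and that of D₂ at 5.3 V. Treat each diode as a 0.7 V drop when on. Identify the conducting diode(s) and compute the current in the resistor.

Assume both conduct. Then node N would need to be at both 8.6−0.7 = 7.9 V and 5.3−0.7 = 4.6 V, which is impossible.
Assume only D₁ conducts: V_N = 8.6 − 0.7 = 7.9 V, so I_R = 7.9/1 = 7.9 mA.
Check D₂: its anode-to-cathode voltage is 5.3 − 7.9 = -2.6 V < 0.7 V, so it is off. The assumption is consistent.

Only D₁ conducts; I_R ≈ 7.9 mA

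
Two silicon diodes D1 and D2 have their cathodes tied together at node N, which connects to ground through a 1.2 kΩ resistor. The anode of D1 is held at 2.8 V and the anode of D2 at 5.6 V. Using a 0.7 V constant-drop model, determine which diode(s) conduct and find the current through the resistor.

Assume both conduct. Then node N would need to be at both 2.8−0.7 = 2.1 V and 5.6−0.7 = 4.9 V, which is impossible.
Assume only D2 conducts: V_N = 5.6 − 0.7 = 4.9 V, so I_R = 4.9/1.2 = 4.08 mA.
Check D1: its anode-to-cathode voltage is 2.8 − 4.9 = -2.1 V < 0.7 V, so it is off. The assumption is consistent.

Only D2 conducts; I_R ≈ 4.1 mA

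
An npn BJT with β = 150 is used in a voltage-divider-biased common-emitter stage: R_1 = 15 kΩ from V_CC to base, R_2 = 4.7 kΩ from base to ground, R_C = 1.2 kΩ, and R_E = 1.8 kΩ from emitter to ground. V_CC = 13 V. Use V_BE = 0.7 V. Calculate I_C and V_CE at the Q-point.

Thevenize the base divider: V_Th = V_CC·R_2/(R_1+R_2) = 13×4.7/19.7 = 3.1 V, R_Th = R_1‖R_2 = 3.58 kΩ.
Base-emitter loop: V_Th = I_B·R_Th + V_BE + (β+1)I_B·R_E, so I_B = (3.1 − 0.7) / (3.58 + 151×1.8) = 0.00872 mA.
I_C = β·I_B = 150×0.00872 = 1.31 mA, and I_E = (β+1)I_B = 1.32 mA.
V_CE = V_CC − I_C·R_C − I_E·R_E = 13 − 1.31×1.2 − 1.32×1.8 = 9.06 V.
V_CE = 9.06 V > 0.2 V confirms active-region operation.

I_C ≈ 1.3 mA, V_CE ≈ 9.1 V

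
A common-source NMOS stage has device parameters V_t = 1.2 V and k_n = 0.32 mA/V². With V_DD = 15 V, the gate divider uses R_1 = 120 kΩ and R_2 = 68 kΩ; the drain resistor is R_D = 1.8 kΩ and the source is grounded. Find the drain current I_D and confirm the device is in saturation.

I_D ≈ 2.9 mA

V_G = V_DD·R_2/(R_1+R_2) = 15×68/188 = 5.43 V. With the source grounded, V_GS = V_G = 5.43 V.
Assume saturation: I_D = (k_n/2)(V_GS − V_t)² = (0.32/2)×(5.43 − 1.2)² = 0.16×4.23² = 2.86 mA.
V_DS = V_DD − I_D·R_D = 15 − 2.86×1.8 = 9.86 V.
Saturation requires V_DS ≥ V_GS − V_t = 4.23 V; 9.86 ≥ 4.23 ✓.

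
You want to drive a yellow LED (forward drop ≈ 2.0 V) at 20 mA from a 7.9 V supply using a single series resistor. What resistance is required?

The resistor drops V_S − V_D = 7.9 − 2.0 = 5.9 V at 20 mA.
R = 5.9 V / 20 mA = 0.295 kΩ.

R ≈ 0.3 kΩ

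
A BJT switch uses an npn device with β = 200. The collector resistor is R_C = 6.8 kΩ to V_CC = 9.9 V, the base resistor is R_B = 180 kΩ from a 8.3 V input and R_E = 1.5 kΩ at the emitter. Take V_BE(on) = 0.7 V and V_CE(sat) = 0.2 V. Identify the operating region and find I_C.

Assume active: I_B = (8.3 − 0.7)/(180 + 201×1.5) = 0.0158 mA, I_C = β·I_B = 3.16 mA.
Then V_CE = 9.9 − 3.16×6.8 − 3.17×1.5 = -16.3 V < 0.2 V — the active assumption fails.
Re-solve with V_CE = 0.2 V. KCL at the emitter: V_E/R_E = (V_BB−0.7−V_E)/R_B + (V_CC−0.2−V_E)/R_C, giving V_E = 1.79 V.
I_C = (V_CC − 0.2 − V_E)/R_C = (9.7 − 1.79)/6.8 = 1.16 mA.
Check: I_B = (7.6 − 1.79)/180 = 0.0323 mA, and β·I_B = 6.45 mA > I_C, confirming saturation.

saturation; I_C ≈ 1.2 mA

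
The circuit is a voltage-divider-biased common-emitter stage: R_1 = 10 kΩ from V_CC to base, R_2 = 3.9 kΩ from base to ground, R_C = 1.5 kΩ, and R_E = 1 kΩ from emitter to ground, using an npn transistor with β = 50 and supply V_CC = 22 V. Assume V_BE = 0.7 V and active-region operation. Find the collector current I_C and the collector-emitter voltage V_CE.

Thevenize the base divider: V_Th = V_CC·R_2/(R_1+R_2) = 22×3.9/13.9 = 6.17 V, R_Th = R_1‖R_2 = 2.81 kΩ.
Base-emitter loop: V_Th = I_B·R_Th + V_BE + (β+1)I_B·R_E, so I_B = (6.17 − 0.7) / (2.81 + 51×1) = 0.102 mA.
I_C = β·I_B = 50×0.102 = 5.09 mA, and I_E = (β+1)I_B = 5.19 mA.
V_CE = V_CC − I_C·R_C − I_E·R_E = 22 − 5.09×1.5 − 5.19×1 = 9.18 V.
V_CE = 9.18 V > 0.2 V confirms active-region operation.

I_C ≈ 5.1 mA, V_CE ≈ 9.2 V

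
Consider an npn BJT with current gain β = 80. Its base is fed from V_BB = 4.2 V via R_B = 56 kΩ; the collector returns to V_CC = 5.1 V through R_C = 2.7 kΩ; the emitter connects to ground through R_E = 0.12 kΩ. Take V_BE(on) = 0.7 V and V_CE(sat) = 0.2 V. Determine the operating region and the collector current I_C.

saturation; I_C ≈ 1.7 mA

Assume active: I_B = (4.2 − 0.7)/(56 + 81×0.12) = 0.0533 mA, I_C = β·I_B = 4.26 mA.
Then V_CE = 5.1 − 4.26×2.7 − 4.31×0.12 = -6.92 V < 0.2 V — the active assumption fails.
Re-solve with V_CE = 0.2 V. KCL at the emitter: V_E/R_E = (V_BB−0.7−V_E)/R_B + (V_CC−0.2−V_E)/R_C, giving V_E = 0.215 V.
I_C = (V_CC − 0.2 − V_E)/R_C = (4.9 − 0.215)/2.7 = 1.74 mA.
Check: I_B = (3.5 − 0.215)/56 = 0.0587 mA, and β·I_B = 4.69 mA > I_C, confirming saturation.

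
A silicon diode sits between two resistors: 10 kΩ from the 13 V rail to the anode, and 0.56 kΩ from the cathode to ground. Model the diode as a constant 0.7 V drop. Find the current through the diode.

The two resistors are in series with the diode, so KVL gives 13 = I·10 + 0.7 + I·0.56.
I = (13 − 0.7) / (10 + 0.56) kΩ = 12.3 / 10.6 = 1.16 mA.

I ≈ 1.2 mA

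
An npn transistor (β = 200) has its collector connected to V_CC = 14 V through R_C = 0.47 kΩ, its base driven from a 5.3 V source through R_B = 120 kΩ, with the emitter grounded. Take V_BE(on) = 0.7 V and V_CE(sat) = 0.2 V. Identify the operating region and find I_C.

active; I_C ≈ 7.7 mA

Assume active. Base-emitter loop: I_B = (V_BB − V_BE)/R_B = (5.3 − 0.7)/120 = 0.0383 mA.
I_C = β·I_B = 200×0.0383 = 7.67 mA.
V_CE = V_CC − I_C·R_C = 14 − 7.67×0.47 = 10.4 V > V_CE(sat), so the active-region assumption holds.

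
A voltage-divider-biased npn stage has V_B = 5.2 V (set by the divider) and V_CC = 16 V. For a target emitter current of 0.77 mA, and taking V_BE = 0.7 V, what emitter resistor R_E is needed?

V_E = V_B − V_BE = 5.2 − 0.7 = 4.5 V.
R_E = V_E / I_E = 4.5 / 0.77 = 5.84 kΩ.

R_E ≈ 5.8 kΩ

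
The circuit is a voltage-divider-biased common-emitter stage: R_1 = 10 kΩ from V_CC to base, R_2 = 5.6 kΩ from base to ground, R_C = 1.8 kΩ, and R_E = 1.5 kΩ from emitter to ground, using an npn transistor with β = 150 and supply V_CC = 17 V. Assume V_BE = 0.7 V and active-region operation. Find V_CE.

V_CE ≈ 5.3 V

Thevenize the base divider: V_Th = V_CC·R_2/(R_1+R_2) = 17×5.6/15.6 = 6.1 V, R_Th = R_1‖R_2 = 3.59 kΩ.
Base-emitter loop: V_Th = I_B·R_Th + V_BE + (β+1)I_B·R_E, so I_B = (6.1 − 0.7) / (3.59 + 151×1.5) = 0.0235 mA.
I_C = β·I_B = 150×0.0235 = 3.52 mA, and I_E = (β+1)I_B = 3.55 mA.
V_CE = V_CC − I_C·R_C − I_E·R_E = 17 − 3.52×1.8 − 3.55×1.5 = 5.34 V.
V_CE = 5.34 V > 0.2 V confirms active-region operation.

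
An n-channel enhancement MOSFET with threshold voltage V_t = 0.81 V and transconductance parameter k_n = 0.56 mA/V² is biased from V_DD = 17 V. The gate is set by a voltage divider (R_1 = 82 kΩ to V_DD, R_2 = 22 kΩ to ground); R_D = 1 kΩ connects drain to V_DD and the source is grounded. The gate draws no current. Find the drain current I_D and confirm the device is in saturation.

I_D ≈ 2.2 mA

V_G = V_DD·R_2/(R_1+R_2) = 17×22/104 = 3.6 V. With the source grounded, V_GS = V_G = 3.6 V.
Assume saturation: I_D = (k_n/2)(V_GS − V_t)² = (0.56/2)×(3.6 − 0.81)² = 0.28×2.79² = 2.17 mA.
V_DS = V_DD − I_D·R_D = 17 − 2.17×1 = 14.8 V.
Saturation requires V_DS ≥ V_GS − V_t = 2.79 V; 14.8 ≥ 2.79 ✓.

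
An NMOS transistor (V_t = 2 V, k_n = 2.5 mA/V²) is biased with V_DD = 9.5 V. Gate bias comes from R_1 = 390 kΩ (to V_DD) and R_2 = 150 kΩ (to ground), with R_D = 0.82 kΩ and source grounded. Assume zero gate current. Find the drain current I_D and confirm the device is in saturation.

V_G = V_DD·R_2/(R_1+R_2) = 9.5×150/540 = 2.64 V. With the source grounded, V_GS = V_G = 2.64 V.
Assume saturation: I_D = (k_n/2)(V_GS − V_t)² = (2.5/2)×(2.64 − 2)² = 1.25×0.639² = 0.51 mA.
V_DS = V_DD − I_D·R_D = 9.5 − 0.51×0.82 = 9.08 V.
Saturation requires V_DS ≥ V_GS − V_t = 0.639 V; 9.08 ≥ 0.639 ✓.

I_D ≈ 0.51 mA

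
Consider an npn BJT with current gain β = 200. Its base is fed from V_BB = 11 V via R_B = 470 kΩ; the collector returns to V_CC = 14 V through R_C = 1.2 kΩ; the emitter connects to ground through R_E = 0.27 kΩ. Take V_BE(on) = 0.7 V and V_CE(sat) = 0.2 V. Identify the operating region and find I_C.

active; I_C ≈ 3.9 mA

Assume active. Base-emitter loop: I_B = (V_BB − V_BE)/(R_B + (β+1)R_E) = (11 − 0.7)/(470 + 201×0.27) = 0.0196 mA.
I_C = β·I_B = 200×0.0196 = 3.93 mA.
V_CE = V_CC − I_C·R_C − I_E·R_E = 14 − 3.93×1.2 − 3.95×0.27 = 8.22 V > V_CE(sat), so the active-region assumption holds.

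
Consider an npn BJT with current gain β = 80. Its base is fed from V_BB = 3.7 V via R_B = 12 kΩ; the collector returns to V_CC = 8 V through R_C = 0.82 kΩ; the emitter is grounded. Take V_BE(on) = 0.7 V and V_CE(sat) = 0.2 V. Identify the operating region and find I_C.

Assume active: I_B = (3.7 − 0.7)/12 = 0.25 mA, giving I_C = β·I_B = 20 mA.
But then V_CE = 8 − 20×0.82 = -8.4 V < V_CE(sat) = 0.2 V — impossible in the active region.
So the transistor is saturated. With V_CE = 0.2 V, I_C = (V_CC − 0.2)/R_C = 7.8/0.82 = 9.51 mA.
Check: β·I_B = 20 mA > I_C = 9.51 mA, confirming saturation.

saturation; I_C ≈ 9.5 mA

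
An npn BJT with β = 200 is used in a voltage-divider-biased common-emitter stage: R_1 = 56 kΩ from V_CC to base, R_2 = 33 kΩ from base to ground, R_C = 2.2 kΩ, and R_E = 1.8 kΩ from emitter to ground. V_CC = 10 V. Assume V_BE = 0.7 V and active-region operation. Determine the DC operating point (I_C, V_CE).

Thevenize the base divider: V_Th = V_CC·R_2/(R_1+R_2) = 10×33/89 = 3.71 V, R_Th = R_1‖R_2 = 20.8 kΩ.
Base-emitter loop: V_Th = I_B·R_Th + V_BE + (β+1)I_B·R_E, so I_B = (3.71 − 0.7) / (20.8 + 201×1.8) = 0.00786 mA.
I_C = β·I_B = 200×0.00786 = 1.57 mA, and I_E = (β+1)I_B = 1.58 mA.
V_CE = V_CC − I_C·R_C − I_E·R_E = 10 − 1.57×2.2 − 1.58×1.8 = 3.7 V.
V_CE = 3.7 V > 0.2 V confirms active-region operation.

I_C ≈ 1.6 mA, V_CE ≈ 3.7 V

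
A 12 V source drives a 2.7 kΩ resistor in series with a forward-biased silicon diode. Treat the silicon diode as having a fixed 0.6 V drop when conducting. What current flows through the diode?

I ≈ 4.2 mA

KVL around the loop: 12 = V_D + I·R = 0.6 + I × 2.7 kΩ.
So I = (12 − 0.6) / 2.7 kΩ = 11.4 / 2.7 = 4.22 mA.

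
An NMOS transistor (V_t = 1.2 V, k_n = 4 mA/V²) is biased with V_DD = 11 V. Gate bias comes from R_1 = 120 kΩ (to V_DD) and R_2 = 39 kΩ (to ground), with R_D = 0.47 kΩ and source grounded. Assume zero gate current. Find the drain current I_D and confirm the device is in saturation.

V_G = V_DD·R_2/(R_1+R_2) = 11×39/159 = 2.7 V. With the source grounded, V_GS = V_G = 2.7 V.
Assume saturation: I_D = (k_n/2)(V_GS − V_t)² = (4/2)×(2.7 − 1.2)² = 2×1.5² = 4.49 mA.
V_DS = V_DD − I_D·R_D = 11 − 4.49×0.47 = 8.89 V.
Saturation requires V_DS ≥ V_GS − V_t = 1.5 V; 8.89 ≥ 1.5 ✓.

I_D ≈ 4.5 mA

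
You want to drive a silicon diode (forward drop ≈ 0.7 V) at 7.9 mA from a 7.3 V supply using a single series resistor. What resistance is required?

The resistor drops V_S − V_D = 7.3 − 0.7 = 6.6 V at 7.9 mA.
R = 6.6 V / 7.9 mA = 0.835 kΩ.

R ≈ 0.84 kΩ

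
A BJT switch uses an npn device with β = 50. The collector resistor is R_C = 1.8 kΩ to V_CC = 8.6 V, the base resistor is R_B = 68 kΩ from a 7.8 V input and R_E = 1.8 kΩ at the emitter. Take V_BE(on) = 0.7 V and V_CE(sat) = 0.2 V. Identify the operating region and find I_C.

Assume active. Base-emitter loop: I_B = (V_BB − V_BE)/(R_B + (β+1)R_E) = (7.8 − 0.7)/(68 + 51×1.8) = 0.0444 mA.
I_C = β·I_B = 50×0.0444 = 2.22 mA.
V_CE = V_CC − I_C·R_C − I_E·R_E = 8.6 − 2.22×1.8 − 2.27×1.8 = 0.523 V > V_CE(sat), so the active-region assumption holds.

active; I_C ≈ 2.2 mA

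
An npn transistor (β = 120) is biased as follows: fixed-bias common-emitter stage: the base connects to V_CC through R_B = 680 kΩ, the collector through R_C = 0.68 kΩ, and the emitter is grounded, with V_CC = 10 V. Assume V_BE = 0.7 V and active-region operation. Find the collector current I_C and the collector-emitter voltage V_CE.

Base loop: V_CC = I_B·R_B + V_BE, so I_B = (10 − 0.7)/680 kΩ = 0.0137 mA.
In the active region I_C = β·I_B = 120 × 0.0137 = 1.64 mA.
Collector loop: V_CE = V_CC − I_C·R_C = 10 − 1.64×0.68 = 8.88 V.
Since V_CE = 8.88 V > V_CE(sat) ≈ 0.2 V, the transistor is in the active region as assumed.

I_C ≈ 1.6 mA, V_CE ≈ 8.9 V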